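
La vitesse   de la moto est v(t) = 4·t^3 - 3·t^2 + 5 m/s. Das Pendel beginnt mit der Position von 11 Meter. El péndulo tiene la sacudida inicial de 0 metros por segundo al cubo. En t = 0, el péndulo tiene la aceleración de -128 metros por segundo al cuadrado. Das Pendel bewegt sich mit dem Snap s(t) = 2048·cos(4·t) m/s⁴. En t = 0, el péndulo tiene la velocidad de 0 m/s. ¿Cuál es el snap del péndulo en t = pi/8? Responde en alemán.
Wir haben den Snap s(t) = 2048·cos(4·t). Durch Einsetzen von t = pi/8: s(pi/8) = 0.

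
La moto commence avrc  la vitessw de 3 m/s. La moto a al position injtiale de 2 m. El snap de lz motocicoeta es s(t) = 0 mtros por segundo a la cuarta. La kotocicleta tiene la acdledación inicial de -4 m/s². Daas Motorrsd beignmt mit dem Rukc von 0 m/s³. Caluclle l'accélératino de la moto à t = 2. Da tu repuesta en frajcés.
Nous devons trouver la primitive de notre équation du snap s(t) = 0 2 fois. La primitive du snap, avec j(0) = 0, donne le jerk: j(t) = 0. La primitive du jerk, avec a(0) = -4, donne l'accélération: a(t) = -4. En utilisant a(t) = -4 et en substituant t = 2, nous trouvons a = -4.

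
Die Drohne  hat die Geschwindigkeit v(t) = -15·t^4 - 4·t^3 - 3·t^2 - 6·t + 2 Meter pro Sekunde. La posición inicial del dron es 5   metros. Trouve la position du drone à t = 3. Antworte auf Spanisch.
Partiendo de la velocidad v(t) = -15·t^4 - 4·t^3 - 3·t^2 - 6·t + 2, tomamos 1 antiderivada. Tomando ∫v(t)dt y aplicando x(0) = 5, encontramos x(t) = -3·t^5 - t^4 - t^3 - 3·t^2 + 2·t + 5. Usando x(t) = -3·t^5 - t^4 - t^3 - 3·t^2 + 2·t + 5 y sustituyendo t = 3, encontramos x = -853.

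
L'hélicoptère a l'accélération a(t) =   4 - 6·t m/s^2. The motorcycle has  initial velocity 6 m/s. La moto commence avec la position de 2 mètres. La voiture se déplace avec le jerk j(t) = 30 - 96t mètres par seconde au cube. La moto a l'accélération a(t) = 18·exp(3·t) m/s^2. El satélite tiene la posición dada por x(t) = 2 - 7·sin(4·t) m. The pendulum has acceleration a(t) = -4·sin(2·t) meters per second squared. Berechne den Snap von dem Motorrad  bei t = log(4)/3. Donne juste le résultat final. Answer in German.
s(log(4)/3) = 648.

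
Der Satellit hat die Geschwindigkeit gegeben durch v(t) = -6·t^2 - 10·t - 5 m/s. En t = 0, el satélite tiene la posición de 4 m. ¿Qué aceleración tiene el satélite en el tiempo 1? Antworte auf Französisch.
Pour résoudre ceci, nous devons prendre 1 dérivée de notre équation de la vitesse v(t) = -6·t^2 - 10·t - 5. En prenant d/dt de v(t), nous trouvons a(t) = -12·t - 10. De l'équation de l'accélération a(t) = -12·t - 10, nous substituons t = 1 pour obtenir a = -22.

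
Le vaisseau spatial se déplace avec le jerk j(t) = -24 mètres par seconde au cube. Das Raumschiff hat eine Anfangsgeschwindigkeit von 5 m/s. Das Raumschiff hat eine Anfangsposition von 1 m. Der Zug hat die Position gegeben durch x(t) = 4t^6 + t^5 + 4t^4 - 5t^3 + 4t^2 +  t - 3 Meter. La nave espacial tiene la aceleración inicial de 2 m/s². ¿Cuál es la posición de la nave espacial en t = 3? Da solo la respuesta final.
x(3) = -83.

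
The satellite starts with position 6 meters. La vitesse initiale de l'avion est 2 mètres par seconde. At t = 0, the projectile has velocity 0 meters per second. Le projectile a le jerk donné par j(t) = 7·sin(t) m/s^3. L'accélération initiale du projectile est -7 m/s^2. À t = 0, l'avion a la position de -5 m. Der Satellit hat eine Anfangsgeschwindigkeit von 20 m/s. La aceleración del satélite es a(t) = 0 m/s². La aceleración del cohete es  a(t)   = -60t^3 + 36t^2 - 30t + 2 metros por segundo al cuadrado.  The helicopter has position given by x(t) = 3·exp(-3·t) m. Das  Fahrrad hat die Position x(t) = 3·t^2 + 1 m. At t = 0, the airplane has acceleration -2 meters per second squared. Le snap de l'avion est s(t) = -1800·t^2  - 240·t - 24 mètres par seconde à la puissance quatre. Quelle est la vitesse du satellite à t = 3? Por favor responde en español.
Partiendo de la aceleración a(t) = 0, tomamos 1 integral. La antiderivada de la aceleración, con v(0) = 20, da la velocidad: v(t) = 20. Usando v(t) = 20 y sustituyendo t = 3, encontramos v = 20.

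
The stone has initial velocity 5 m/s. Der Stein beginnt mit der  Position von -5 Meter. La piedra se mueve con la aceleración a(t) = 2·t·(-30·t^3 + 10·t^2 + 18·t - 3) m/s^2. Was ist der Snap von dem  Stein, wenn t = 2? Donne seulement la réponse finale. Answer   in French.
s(2) = -2568.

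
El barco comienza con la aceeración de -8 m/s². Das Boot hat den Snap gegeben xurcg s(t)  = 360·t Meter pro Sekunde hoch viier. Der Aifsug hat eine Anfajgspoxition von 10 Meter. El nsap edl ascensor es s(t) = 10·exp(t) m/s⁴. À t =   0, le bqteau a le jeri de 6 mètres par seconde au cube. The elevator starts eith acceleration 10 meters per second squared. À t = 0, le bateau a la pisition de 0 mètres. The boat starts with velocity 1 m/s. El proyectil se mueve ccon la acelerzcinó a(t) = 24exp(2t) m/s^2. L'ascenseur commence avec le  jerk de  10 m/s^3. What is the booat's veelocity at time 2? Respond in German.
Wir müssen unsere Gleichung für den Snap s(t) = 360·t 3-mal integrieren. Mit ∫s(t)dt und Anwendung von j(0) = 6, finden wir j(t) = 180·t^2 + 6. Durch Integration von dem Ruck und Verwendung der Anfangsbedingung a(0) = -8, erhalten wir a(t) = 60·t^3 + 6·t - 8. Mit ∫a(t)dt und Anwendung von v(0) = 1, finden wir v(t) = 15·t^4 + 3·t^2 - 8·t + 1. Aus der Gleichung für die Geschwindigkeit v(t) = 15·t^4 + 3·t^2 - 8·t + 1, setzen wir t = 2 ein und erhalten v = 237.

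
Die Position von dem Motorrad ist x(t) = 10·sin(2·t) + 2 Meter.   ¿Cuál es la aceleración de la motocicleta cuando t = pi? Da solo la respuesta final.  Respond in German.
Bei t = pi, a = 0.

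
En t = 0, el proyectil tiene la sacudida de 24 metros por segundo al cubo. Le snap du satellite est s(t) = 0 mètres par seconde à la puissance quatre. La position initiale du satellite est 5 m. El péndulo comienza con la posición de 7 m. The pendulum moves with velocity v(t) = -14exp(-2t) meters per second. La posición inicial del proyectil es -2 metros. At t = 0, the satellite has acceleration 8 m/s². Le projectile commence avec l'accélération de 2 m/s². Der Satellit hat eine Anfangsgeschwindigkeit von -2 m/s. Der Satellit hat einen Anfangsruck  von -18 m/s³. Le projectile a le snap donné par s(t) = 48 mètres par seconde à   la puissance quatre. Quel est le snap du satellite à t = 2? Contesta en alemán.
Wir haben den Snap s(t) = 0. Durch Einsetzen von t = 2: s(2) = 0.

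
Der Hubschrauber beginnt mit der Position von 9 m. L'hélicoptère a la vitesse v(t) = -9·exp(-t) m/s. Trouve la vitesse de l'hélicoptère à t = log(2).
En utilisant v(t) = -9·exp(-t) et en substituant t = log(2), nous trouvons v = -9/2.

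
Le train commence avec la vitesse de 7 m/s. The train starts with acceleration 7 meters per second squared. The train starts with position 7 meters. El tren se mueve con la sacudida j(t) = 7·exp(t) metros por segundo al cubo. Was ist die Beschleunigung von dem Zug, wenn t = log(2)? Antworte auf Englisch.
To solve this, we need to take 1 antiderivative of our jerk equation j(t) = 7·exp(t). Integrating jerk and using the initial condition a(0) = 7, we get a(t) = 7·exp(t). We have acceleration a(t) = 7·exp(t). Substituting t = log(2): a(log(2)) = 14.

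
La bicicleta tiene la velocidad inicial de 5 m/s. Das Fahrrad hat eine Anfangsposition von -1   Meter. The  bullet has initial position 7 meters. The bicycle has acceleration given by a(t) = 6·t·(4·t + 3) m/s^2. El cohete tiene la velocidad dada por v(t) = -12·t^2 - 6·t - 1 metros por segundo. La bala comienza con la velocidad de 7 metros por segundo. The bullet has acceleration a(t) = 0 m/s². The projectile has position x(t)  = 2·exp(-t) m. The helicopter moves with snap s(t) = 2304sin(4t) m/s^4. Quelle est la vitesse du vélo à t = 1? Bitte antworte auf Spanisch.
Debemos encontrar la integral de nuestra ecuación de la aceleración a(t) = 6·t·(4·t + 3) 1 vez. Integrando la aceleración y usando la condición inicial v(0) = 5, obtenemos v(t) = 8·t^3 + 9·t^2 + 5. Usando v(t) = 8·t^3 + 9·t^2 + 5 y sustituyendo t = 1, encontramos v = 22.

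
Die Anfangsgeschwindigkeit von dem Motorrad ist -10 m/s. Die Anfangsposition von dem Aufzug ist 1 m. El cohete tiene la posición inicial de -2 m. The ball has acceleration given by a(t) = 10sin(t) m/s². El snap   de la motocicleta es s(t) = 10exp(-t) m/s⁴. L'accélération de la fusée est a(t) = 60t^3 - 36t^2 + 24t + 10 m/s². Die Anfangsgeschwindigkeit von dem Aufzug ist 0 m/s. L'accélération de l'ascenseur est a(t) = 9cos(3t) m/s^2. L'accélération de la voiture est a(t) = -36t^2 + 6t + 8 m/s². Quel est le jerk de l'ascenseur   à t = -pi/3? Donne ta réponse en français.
Nous devons dériver notre équation de l'accélération a(t) = 9·cos(3·t) 1 fois. En dérivant l'accélération, nous obtenons le jerk: j(t) = -27·sin(3·t). En utilisant j(t) = -27·sin(3·t) et en substituant t = -pi/3, nous trouvons j = 0.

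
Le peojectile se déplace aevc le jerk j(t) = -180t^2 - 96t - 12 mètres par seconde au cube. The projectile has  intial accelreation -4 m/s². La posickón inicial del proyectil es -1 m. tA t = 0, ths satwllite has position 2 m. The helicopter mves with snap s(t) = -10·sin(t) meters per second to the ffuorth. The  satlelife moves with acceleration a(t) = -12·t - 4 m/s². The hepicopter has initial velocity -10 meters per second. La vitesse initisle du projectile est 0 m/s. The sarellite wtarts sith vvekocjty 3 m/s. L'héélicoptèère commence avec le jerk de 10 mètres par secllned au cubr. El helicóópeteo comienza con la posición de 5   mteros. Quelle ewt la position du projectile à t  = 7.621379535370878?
En partant du jerk j(t) = -180·t^2 - 96·t - 12, nous prenons 3 primitives. En intégrant le jerk et en utilisant la condition initiale a(0) = -4, nous obtenons a(t) = -60·t^3 - 48·t^2 - 12·t - 4. En prenant ∫a(t)dt et en appliquant v(0) = 0, nous trouvons v(t) = t·(-15·t^3 - 16·t^2 - 6·t - 4). La primitive de la vitesse est la position. En utilisant x(0) = -1, nous obtenons x(t) = -3·t^5 - 4·t^4 - 2·t^3 - 2·t^2 - 1. En utilisant x(t) = -3·t^5 - 4·t^4 - 2·t^3 - 2·t^2 - 1 et en substituant t = 7.621379535370878, nous trouvons x = -91639.9193152806.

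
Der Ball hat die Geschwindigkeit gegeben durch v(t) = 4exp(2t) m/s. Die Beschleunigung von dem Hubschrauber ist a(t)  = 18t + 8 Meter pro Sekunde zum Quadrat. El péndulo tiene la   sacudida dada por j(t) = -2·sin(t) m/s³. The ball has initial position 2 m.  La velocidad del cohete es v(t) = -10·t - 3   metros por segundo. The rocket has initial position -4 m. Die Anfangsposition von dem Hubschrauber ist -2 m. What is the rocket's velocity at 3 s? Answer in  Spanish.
Tenemos la velocidad v(t) = -10·t - 3. Sustituyendo t = 3: v(3) = -33.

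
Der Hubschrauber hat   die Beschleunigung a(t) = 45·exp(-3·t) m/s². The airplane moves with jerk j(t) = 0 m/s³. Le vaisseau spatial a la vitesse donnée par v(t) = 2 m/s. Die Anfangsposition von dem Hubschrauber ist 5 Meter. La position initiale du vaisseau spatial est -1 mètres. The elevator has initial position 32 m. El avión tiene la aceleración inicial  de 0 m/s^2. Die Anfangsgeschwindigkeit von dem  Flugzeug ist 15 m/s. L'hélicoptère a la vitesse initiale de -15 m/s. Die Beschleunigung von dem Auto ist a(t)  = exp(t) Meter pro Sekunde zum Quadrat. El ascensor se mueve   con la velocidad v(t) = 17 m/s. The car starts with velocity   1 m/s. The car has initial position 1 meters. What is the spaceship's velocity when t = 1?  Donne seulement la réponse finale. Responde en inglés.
At t = 1, v = 2.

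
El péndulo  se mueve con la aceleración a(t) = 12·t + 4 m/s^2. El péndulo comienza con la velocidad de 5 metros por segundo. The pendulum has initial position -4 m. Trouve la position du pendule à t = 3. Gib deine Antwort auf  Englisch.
Starting from acceleration a(t) = 12·t + 4, we take 2 antiderivatives. Taking ∫a(t)dt and applying v(0) = 5, we find v(t) = 6·t^2 + 4·t + 5. Integrating velocity and using the initial condition x(0) = -4, we get x(t) = 2·t^3 + 2·t^2 + 5·t - 4. From the given position equation x(t) = 2·t^3 + 2·t^2 + 5·t - 4, we substitute t = 3 to get x = 83.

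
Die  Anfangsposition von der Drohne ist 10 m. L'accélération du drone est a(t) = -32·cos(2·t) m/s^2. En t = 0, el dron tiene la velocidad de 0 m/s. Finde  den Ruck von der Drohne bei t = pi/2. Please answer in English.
To solve this, we need to take 1 derivative of our acceleration equation a(t) = -32·cos(2·t). Taking d/dt of a(t), we find j(t) = 64·sin(2·t). We have jerk j(t) = 64·sin(2·t). Substituting t = pi/2: j(pi/2) = 0.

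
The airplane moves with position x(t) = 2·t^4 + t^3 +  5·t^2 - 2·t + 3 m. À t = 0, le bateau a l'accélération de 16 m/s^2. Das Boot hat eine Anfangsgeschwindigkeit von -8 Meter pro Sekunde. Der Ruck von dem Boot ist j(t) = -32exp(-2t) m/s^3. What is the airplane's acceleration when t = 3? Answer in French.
En partant de la position x(t) = 2·t^4 + t^3 + 5·t^2 - 2·t + 3, nous prenons 2 dérivées. En prenant d/dt de x(t), nous trouvons v(t) = 8·t^3 + 3·t^2 + 10·t - 2. En dérivant la vitesse, nous obtenons l'accélération: a(t) = 24·t^2 + 6·t + 10. Nous avons l'accélération a(t) = 24·t^2 + 6·t + 10. En substituant t = 3: a(3) = 244.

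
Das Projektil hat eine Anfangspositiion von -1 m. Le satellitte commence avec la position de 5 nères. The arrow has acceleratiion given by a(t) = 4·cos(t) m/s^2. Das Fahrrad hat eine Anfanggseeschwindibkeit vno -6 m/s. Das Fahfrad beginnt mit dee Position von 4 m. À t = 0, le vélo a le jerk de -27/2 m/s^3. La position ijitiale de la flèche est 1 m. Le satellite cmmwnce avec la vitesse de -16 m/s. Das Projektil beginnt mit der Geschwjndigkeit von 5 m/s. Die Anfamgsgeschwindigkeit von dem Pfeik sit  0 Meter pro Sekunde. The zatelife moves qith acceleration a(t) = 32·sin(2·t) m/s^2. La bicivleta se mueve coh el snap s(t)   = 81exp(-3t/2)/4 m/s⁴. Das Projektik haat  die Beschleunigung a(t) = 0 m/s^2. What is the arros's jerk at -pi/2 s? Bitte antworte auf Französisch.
Pour résoudre ceci, nous devons prendre 1 dérivée de notre équation de l'accélération a(t) = 4·cos(t). En dérivant l'accélération, nous obtenons le jerk: j(t) = -4·sin(t). En utilisant j(t) = -4·sin(t) et en substituant t = -pi/2, nous trouvons j = 4.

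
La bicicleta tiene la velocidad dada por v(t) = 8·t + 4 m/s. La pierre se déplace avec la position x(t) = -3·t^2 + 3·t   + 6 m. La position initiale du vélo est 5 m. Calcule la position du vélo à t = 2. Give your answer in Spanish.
Para resolver esto, necesitamos tomar 1 integral de nuestra ecuación de la velocidad v(t) = 8·t + 4. La antiderivada de la velocidad es la posición. Usando x(0) = 5, obtenemos x(t) = 4·t^2 + 4·t + 5. De la ecuación de la posición x(t) = 4·t^2 + 4·t + 5, sustituimos t = 2 para obtener x = 29.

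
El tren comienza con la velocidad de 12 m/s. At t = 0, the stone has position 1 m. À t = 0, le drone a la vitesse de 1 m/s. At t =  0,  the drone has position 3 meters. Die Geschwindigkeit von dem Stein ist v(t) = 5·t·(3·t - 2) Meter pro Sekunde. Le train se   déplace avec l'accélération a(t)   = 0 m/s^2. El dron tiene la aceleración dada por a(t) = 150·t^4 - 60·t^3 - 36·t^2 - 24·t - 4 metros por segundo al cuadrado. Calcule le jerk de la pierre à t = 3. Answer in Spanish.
Debemos derivar nuestra ecuación de la velocidad v(t) = 5·t·(3·t - 2) 2 veces. Tomando d/dt de v(t), encontramos a(t) = 30·t - 10. La derivada de la aceleración da la sacudida: j(t) = 30. Tenemos la sacudida j(t) = 30. Sustituyendo t = 3: j(3) = 30.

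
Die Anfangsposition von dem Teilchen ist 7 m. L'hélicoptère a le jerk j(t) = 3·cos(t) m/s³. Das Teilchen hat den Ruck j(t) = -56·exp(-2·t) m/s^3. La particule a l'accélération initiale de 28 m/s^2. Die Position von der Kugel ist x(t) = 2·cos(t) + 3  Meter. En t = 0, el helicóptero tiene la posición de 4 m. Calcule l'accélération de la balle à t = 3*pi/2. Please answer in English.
To solve this, we need to take 2 derivatives of our position equation x(t) = 2·cos(t) + 3. Taking d/dt of x(t), we find v(t) = -2·sin(t). Differentiating velocity, we get acceleration: a(t) = -2·cos(t). Using a(t) = -2·cos(t) and substituting t = 3*pi/2, we find a = 0.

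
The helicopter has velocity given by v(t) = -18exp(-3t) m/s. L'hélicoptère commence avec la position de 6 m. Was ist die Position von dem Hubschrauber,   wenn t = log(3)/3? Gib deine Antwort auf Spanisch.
Partiendo de la velocidad v(t) = -18·exp(-3·t), tomamos 1 integral. Tomando ∫v(t)dt y aplicando x(0) = 6, encontramos x(t) = 6·exp(-3·t). De la ecuación de la posición x(t) = 6·exp(-3·t), sustituimos t = log(3)/3 para obtener x = 2.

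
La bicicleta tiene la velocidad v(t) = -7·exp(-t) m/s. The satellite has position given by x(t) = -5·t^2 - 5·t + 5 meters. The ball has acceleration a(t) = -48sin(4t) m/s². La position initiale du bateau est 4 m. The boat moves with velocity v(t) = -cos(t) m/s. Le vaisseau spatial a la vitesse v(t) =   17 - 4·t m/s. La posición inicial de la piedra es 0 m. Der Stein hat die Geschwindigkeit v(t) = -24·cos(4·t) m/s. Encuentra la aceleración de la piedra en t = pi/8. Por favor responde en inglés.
To solve this, we need to take 1 derivative of our velocity equation v(t) = -24·cos(4·t). The derivative of velocity gives acceleration: a(t) = 96·sin(4·t). We have acceleration a(t) = 96·sin(4·t). Substituting t = pi/8: a(pi/8) = 96.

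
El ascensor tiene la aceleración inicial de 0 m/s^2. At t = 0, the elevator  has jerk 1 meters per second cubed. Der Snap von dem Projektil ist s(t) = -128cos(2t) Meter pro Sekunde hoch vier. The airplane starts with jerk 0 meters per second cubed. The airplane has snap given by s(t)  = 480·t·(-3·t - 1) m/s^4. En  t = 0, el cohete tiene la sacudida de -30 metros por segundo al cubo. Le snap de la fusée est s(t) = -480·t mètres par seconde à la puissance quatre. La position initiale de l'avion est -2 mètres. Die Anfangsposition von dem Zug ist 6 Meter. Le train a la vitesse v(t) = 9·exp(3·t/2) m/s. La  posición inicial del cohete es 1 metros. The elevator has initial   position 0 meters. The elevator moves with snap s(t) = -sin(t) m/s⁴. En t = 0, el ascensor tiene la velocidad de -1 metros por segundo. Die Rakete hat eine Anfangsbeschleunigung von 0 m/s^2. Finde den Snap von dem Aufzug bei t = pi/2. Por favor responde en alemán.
Mit s(t) = -sin(t) und Einsetzen von t = pi/2, finden wir s = -1.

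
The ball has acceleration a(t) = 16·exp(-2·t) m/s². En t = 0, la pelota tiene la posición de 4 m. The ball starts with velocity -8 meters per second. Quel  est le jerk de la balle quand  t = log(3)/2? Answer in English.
To solve this, we need to take 1 derivative of our acceleration equation a(t) = 16·exp(-2·t). Differentiating acceleration, we get jerk: j(t) = -32·exp(-2·t). From the given jerk equation j(t) = -32·exp(-2·t), we substitute t = log(3)/2 to get j = -32/3.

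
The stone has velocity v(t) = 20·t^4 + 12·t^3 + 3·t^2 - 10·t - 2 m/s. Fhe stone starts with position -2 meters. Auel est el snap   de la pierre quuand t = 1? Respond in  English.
We must differentiate our velocity equation v(t) = 20·t^4 + 12·t^3 + 3·t^2 - 10·t - 2 3 times. Differentiating velocity, we get acceleration: a(t) = 80·t^3 + 36·t^2 + 6·t - 10. Differentiating acceleration, we get jerk: j(t) = 240·t^2 + 72·t + 6. The derivative of jerk gives snap: s(t) = 480·t + 72. Using s(t) = 480·t + 72 and substituting t = 1, we find s = 552.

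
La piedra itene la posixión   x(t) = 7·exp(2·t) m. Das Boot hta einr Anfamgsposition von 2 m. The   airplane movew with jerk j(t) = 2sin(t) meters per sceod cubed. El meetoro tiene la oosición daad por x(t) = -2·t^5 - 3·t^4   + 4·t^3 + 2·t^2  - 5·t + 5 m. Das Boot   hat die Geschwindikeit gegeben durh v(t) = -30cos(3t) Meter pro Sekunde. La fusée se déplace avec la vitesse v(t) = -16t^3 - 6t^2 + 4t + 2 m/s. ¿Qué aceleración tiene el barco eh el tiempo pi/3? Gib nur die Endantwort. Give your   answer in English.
The answer is 0.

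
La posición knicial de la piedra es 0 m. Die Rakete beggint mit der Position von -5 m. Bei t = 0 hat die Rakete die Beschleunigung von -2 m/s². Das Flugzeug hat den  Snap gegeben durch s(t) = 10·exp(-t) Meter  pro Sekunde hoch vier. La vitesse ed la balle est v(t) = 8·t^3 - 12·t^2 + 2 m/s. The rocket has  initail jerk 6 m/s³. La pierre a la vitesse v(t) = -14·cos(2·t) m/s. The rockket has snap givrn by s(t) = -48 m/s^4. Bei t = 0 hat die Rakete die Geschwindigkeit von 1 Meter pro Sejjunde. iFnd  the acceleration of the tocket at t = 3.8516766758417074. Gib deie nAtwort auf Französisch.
Nous devons intégrer notre équation du snap s(t) = -48 2 fois. En prenant ∫s(t)dt et en appliquant j(0) = 6, nous trouvons j(t) = 6 - 48·t. En intégrant le jerk et en utilisant la condition initiale a(0) = -2, nous obtenons a(t) = -24·t^2 + 6·t - 2. Nous avons l'accélération a(t) = -24·t^2 + 6·t - 2. En substituant t = 3.8516766758417074: a(3.8516766758417074) = -334.939857110302.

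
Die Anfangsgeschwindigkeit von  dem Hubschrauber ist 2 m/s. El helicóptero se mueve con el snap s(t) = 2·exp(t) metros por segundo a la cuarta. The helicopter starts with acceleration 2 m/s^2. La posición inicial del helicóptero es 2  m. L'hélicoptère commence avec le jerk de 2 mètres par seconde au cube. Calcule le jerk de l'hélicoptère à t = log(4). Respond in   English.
We must find the integral of our snap equation s(t) = 2·exp(t) 1 time. Taking ∫s(t)dt and applying j(0) = 2, we find j(t) = 2·exp(t). We have jerk j(t) = 2·exp(t). Substituting t = log(4): j(log(4)) = 8.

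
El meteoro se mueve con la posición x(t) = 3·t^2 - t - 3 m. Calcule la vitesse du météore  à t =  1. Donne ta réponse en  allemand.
Wir müssen unsere Gleichung für die Position x(t) = 3·t^2 - t - 3 1-mal ableiten. Durch Ableiten von der Position erhalten wir die Geschwindigkeit: v(t) = 6·t - 1. Mit v(t) = 6·t - 1 und Einsetzen von t = 1, finden wir v = 5.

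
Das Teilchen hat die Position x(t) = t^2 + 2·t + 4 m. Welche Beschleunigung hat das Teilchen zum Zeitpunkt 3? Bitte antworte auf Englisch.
To solve this, we need to take 2 derivatives of our position equation x(t) = t^2 + 2·t + 4. Taking d/dt of x(t), we find v(t) = 2·t + 2. Taking d/dt of v(t), we find a(t) = 2. From the given acceleration equation a(t) = 2, we substitute t = 3 to get a = 2.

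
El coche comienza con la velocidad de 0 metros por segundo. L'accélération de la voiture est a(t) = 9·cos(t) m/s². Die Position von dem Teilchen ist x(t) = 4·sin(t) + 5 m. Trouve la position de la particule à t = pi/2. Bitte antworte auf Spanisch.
De la ecuación de la posición x(t) = 4·sin(t) + 5, sustituimos t = pi/2 para obtener x = 9.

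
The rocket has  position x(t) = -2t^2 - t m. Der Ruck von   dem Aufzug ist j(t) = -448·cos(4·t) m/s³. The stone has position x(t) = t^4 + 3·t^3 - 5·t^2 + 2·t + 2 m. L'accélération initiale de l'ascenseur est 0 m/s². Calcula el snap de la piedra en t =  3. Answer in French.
Pour résoudre ceci, nous devons prendre 4 dérivées de notre équation de la position x(t) = t^4 + 3·t^3 - 5·t^2 + 2·t + 2. En prenant d/dt de x(t), nous trouvons v(t) = 4·t^3 + 9·t^2 - 10·t + 2. En prenant d/dt de v(t), nous trouvons a(t) = 12·t^2 + 18·t - 10. La dérivée de l'accélération donne le jerk: j(t) = 24·t + 18. La dérivée du jerk donne le snap: s(t) = 24. En utilisant s(t) = 24 et en substituant t = 3, nous trouvons s = 24.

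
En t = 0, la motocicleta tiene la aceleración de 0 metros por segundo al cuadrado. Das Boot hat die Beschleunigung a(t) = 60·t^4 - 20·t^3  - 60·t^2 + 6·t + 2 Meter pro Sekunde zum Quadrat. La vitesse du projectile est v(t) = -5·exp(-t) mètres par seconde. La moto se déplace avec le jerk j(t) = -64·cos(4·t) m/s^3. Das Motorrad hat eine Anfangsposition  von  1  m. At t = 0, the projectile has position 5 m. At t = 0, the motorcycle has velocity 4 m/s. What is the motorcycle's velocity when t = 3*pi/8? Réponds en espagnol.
Partiendo de la sacudida j(t) = -64·cos(4·t), tomamos 2 antiderivadas. La antiderivada de la sacudida, con a(0) = 0, da la aceleración: a(t) = -16·sin(4·t). Tomando ∫a(t)dt y aplicando v(0) = 4, encontramos v(t) = 4·cos(4·t). De la ecuación de la velocidad v(t) = 4·cos(4·t), sustituimos t = 3*pi/8 para obtener v = 0.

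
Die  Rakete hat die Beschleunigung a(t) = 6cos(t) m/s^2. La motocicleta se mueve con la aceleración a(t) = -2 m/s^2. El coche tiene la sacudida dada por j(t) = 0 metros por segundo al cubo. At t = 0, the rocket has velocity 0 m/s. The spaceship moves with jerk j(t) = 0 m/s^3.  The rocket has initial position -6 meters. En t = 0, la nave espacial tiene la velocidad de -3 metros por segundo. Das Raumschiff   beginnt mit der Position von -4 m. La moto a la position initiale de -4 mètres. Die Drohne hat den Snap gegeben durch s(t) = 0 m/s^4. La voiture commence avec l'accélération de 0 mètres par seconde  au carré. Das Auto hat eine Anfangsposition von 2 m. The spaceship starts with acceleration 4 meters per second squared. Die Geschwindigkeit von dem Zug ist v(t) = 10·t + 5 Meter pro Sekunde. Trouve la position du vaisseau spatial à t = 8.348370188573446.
Pour résoudre ceci, nous devons prendre 3 primitives de notre équation du jerk j(t) = 0. En prenant ∫j(t)dt et en appliquant a(0) = 4, nous trouvons a(t) = 4. En intégrant l'accélération et en utilisant la condition initiale v(0) = -3, nous obtenons v(t) = 4·t - 3. L'intégrale de la vitesse est la position. En utilisant x(0) = -4, nous obtenons x(t) = 2·t^2 - 3·t - 4. De l'équation de la position x(t) = 2·t^2 - 3·t - 4, nous substituons t = 8.348370188573446 pour obtenir x = 110.345459045203.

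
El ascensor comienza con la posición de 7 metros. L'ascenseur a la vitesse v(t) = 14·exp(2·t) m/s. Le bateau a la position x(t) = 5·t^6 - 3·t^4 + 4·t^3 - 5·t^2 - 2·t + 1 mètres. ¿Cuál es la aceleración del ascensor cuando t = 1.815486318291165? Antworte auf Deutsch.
Um dies zu lösen, müssen wir 1 Ableitung unserer Gleichung für die Geschwindigkeit v(t) = 14·exp(2·t) nehmen. Die Ableitung von der Geschwindigkeit ergibt die Beschleunigung: a(t) = 28·exp(2·t). Mit a(t) = 28·exp(2·t) und Einsetzen von t = 1.815486318291165, finden wir a = 1056.98642914499.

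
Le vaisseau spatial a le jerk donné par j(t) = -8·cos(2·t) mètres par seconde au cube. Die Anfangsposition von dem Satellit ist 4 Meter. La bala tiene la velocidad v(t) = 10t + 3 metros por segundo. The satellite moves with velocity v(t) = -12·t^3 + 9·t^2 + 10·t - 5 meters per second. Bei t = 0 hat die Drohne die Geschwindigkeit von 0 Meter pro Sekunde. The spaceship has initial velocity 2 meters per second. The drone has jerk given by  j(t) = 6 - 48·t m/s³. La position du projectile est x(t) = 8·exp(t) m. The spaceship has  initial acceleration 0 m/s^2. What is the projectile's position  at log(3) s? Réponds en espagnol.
De la ecuación de la posición x(t) = 8·exp(t), sustituimos t = log(3) para obtener x = 24.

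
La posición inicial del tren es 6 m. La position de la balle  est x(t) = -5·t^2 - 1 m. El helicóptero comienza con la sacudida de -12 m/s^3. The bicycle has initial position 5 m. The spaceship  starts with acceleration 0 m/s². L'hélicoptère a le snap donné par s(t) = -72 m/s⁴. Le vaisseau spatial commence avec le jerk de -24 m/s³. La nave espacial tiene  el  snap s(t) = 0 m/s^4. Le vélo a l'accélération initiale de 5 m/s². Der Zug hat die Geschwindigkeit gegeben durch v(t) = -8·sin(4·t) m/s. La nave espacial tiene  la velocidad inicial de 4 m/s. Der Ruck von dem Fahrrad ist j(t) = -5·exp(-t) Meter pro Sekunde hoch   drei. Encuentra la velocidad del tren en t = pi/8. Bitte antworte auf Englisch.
From the given velocity equation v(t) = -8·sin(4·t), we substitute t = pi/8 to get v = -8.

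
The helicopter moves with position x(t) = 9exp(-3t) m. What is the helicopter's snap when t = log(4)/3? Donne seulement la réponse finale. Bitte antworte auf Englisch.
The answer is 729/4.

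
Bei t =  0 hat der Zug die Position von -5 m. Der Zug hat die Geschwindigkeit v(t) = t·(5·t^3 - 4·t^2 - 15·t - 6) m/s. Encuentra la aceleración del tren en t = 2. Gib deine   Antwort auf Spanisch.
Para resolver esto, necesitamos tomar 1 derivada de nuestra ecuación de la velocidad v(t) = t·(5·t^3 - 4·t^2 - 15·t - 6). Derivando la velocidad, obtenemos la aceleración: a(t) = 5·t^3 - 4·t^2 + t·(15·t^2 - 8·t - 15) - 15·t - 6. Usando a(t) = 5·t^3 - 4·t^2 + t·(15·t^2 - 8·t - 15) - 15·t - 6 y sustituyendo t = 2, encontramos a = 46.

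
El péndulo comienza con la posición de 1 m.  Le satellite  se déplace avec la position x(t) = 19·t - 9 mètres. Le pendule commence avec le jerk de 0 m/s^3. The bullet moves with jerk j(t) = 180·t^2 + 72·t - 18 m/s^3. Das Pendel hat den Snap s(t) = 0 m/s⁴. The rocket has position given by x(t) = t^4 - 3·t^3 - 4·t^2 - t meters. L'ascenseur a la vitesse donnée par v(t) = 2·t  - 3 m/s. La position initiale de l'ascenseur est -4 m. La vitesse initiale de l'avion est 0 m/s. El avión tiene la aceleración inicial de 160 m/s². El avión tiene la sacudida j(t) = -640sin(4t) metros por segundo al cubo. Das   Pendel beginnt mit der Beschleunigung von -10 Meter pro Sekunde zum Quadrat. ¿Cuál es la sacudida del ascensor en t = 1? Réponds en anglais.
We must differentiate our velocity equation v(t) = 2·t - 3 2 times. The derivative of velocity gives acceleration: a(t) = 2. The derivative of acceleration gives jerk: j(t) = 0. From the given jerk equation j(t) = 0, we substitute t = 1 to get j = 0.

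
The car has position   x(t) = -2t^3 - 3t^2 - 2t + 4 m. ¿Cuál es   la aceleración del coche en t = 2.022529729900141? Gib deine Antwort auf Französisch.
Pour résoudre ceci, nous devons prendre 2 dérivées de notre équation de la position x(t) = -2·t^3 - 3·t^2 - 2·t + 4. La dérivée de la position donne la vitesse: v(t) = -6·t^2 - 6·t - 2. En dérivant la vitesse, nous obtenons l'accélération: a(t) = -12·t - 6. En utilisant a(t) = -12·t - 6 et en substituant t = 2.022529729900141, nous trouvons a = -30.2703567588017.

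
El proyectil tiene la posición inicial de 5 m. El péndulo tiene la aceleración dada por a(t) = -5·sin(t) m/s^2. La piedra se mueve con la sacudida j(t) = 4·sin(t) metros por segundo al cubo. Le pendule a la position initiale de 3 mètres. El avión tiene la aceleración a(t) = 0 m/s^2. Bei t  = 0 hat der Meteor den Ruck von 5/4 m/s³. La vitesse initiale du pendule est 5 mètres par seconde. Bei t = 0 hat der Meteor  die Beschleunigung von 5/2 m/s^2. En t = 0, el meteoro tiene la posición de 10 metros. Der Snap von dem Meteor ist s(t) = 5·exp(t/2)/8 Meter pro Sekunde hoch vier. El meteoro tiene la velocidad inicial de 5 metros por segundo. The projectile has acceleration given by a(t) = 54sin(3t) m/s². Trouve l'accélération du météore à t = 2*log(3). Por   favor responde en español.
Necesitamos integrar nuestra ecuación del snap s(t) = 5·exp(t/2)/8 2 veces. Integrando el snap y usando la condición inicial j(0) = 5/4, obtenemos j(t) = 5·exp(t/2)/4. La antiderivada de la sacudida es la aceleración. Usando a(0) = 5/2, obtenemos a(t) = 5·exp(t/2)/2. Usando a(t) = 5·exp(t/2)/2 y sustituyendo t = 2*log(3), encontramos a = 15/2.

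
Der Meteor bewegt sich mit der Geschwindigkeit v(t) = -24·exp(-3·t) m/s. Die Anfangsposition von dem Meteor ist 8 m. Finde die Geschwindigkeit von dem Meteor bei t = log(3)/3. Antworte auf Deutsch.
Wir haben die Geschwindigkeit v(t) = -24·exp(-3·t). Durch Einsetzen von t = log(3)/3: v(log(3)/3) = -8.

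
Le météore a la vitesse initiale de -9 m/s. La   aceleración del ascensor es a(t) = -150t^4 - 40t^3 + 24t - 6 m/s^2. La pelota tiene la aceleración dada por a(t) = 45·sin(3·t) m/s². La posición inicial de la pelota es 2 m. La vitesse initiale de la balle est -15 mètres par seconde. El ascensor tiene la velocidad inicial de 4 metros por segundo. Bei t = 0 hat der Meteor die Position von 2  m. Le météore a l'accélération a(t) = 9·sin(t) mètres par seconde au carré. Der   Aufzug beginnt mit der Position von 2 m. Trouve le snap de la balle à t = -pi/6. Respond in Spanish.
Para resolver esto, necesitamos tomar 2 derivadas de nuestra ecuación de la aceleración a(t) = 45·sin(3·t). La derivada de la aceleración da la sacudida: j(t) = 135·cos(3·t). La derivada de la sacudida da el snap: s(t) = -405·sin(3·t). Usando s(t) = -405·sin(3·t) y sustituyendo t = -pi/6, encontramos s = 405.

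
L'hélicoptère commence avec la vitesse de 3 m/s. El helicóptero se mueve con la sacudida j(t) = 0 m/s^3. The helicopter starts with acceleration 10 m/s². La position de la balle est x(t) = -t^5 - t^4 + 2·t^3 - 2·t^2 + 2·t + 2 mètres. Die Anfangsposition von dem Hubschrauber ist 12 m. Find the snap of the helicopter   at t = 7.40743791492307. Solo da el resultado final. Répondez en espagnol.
La respuesta es 0.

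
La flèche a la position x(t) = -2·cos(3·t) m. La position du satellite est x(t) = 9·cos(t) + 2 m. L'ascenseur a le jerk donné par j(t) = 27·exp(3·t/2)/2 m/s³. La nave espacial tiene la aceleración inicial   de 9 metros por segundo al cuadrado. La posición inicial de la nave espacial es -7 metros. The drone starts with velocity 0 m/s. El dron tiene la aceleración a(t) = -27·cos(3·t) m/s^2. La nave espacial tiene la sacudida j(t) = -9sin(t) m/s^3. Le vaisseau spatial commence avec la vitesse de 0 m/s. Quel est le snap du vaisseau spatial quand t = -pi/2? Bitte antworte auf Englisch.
To solve this, we need to take 1 derivative of our jerk equation j(t) = -9·sin(t). Taking d/dt of j(t), we find s(t) = -9·cos(t). We have snap s(t) = -9·cos(t). Substituting t = -pi/2: s(-pi/2) = 0.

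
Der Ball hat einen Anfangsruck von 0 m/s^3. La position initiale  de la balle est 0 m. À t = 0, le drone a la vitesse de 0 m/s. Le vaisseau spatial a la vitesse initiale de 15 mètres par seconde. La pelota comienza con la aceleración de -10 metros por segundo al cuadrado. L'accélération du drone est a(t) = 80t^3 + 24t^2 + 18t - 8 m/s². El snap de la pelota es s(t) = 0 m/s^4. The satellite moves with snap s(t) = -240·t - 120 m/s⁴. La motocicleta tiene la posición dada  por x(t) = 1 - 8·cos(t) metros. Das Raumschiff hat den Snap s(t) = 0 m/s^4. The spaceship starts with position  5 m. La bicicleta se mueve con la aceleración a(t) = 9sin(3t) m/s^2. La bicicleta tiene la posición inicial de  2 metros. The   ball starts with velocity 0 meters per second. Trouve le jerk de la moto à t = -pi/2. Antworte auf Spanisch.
Partiendo de la posición x(t) = 1 - 8·cos(t), tomamos 3 derivadas. Tomando d/dt de x(t), encontramos v(t) = 8·sin(t). Derivando la velocidad, obtenemos la aceleración: a(t) = 8·cos(t). La derivada de la aceleración da la sacudida: j(t) = -8·sin(t). Tenemos la sacudida j(t) = -8·sin(t). Sustituyendo t = -pi/2: j(-pi/2) = 8.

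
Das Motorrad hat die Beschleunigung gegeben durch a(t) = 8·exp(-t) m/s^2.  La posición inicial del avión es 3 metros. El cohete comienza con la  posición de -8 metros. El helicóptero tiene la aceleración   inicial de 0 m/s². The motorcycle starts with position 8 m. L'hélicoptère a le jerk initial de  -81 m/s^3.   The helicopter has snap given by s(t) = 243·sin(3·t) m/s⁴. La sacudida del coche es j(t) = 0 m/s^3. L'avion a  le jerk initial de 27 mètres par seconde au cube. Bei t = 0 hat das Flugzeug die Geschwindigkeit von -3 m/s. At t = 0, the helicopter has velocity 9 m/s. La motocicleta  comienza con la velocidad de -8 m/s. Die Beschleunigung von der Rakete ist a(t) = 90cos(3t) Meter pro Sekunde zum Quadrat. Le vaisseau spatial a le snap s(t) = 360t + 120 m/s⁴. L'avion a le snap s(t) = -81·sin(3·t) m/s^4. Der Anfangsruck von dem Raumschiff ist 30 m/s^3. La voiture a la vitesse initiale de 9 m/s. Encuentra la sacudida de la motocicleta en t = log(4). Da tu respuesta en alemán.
Ausgehend von der Beschleunigung a(t) = 8·exp(-t), nehmen wir 1 Ableitung. Durch Ableiten von der Beschleunigung erhalten wir den Ruck: j(t) = -8·exp(-t). Wir haben den Ruck j(t) = -8·exp(-t). Durch Einsetzen von t = log(4): j(log(4)) = -2.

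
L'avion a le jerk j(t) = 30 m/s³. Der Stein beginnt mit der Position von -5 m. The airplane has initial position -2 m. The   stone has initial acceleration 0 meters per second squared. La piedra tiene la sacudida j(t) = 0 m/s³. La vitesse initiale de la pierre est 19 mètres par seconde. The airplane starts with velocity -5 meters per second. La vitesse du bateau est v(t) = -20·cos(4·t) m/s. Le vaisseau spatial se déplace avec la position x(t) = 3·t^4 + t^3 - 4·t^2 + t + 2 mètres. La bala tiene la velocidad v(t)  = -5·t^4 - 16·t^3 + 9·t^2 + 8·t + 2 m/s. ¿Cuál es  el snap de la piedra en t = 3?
Debemos derivar nuestra ecuación de la sacudida j(t) = 0 1 vez. La derivada de la sacudida da el snap: s(t) = 0. Tenemos el snap s(t) = 0. Sustituyendo t = 3: s(3) = 0.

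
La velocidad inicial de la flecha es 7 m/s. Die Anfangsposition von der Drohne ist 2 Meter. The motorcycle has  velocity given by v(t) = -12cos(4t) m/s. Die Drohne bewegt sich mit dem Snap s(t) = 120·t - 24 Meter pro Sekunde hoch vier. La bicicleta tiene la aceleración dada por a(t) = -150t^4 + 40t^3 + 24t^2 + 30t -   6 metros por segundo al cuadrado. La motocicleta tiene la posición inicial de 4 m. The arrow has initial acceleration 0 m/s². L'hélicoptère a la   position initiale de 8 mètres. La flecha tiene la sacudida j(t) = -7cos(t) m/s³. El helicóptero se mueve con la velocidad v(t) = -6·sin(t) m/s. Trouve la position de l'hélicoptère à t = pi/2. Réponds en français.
Pour résoudre ceci, nous devons prendre 1 intégrale de notre équation de la vitesse v(t) = -6·sin(t). L'intégrale de la vitesse, avec x(0) = 8, donne la position: x(t) = 6·cos(t) + 2. Nous avons la position x(t) = 6·cos(t) + 2. En substituant t = pi/2: x(pi/2) = 2.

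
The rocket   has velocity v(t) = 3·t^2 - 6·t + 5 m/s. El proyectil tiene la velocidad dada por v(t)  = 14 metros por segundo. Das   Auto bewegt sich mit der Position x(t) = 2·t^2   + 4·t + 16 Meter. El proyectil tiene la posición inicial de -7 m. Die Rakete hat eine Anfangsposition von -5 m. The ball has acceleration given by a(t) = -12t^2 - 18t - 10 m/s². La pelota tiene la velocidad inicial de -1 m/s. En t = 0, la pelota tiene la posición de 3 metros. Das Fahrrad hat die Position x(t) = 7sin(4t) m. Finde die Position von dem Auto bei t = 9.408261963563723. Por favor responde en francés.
En utilisant x(t) = 2·t^2 + 4·t + 16 et en substituant t = 9.408261963563723, nous trouvons x = 230.663834204335.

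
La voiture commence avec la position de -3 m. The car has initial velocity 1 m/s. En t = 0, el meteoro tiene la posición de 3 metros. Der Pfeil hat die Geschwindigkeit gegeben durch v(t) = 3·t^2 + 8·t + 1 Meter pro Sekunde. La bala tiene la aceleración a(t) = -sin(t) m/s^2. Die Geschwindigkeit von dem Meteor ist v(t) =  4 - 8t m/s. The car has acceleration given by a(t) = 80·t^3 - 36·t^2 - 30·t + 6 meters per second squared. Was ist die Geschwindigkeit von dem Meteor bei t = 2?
Aus der Gleichung für die Geschwindigkeit v(t) = 4 - 8·t, setzen wir t = 2 ein und erhalten v = -12.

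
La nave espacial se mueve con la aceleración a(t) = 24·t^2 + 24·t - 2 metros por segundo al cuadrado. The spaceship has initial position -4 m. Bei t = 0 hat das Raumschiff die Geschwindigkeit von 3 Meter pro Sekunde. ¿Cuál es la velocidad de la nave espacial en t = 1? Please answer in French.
En partant de l'accélération a(t) = 24·t^2 + 24·t - 2, nous prenons 1 primitive. L'intégrale de l'accélération est la vitesse. En utilisant v(0) = 3, nous obtenons v(t) = 8·t^3 + 12·t^2 - 2·t + 3. En utilisant v(t) = 8·t^3 + 12·t^2 - 2·t + 3 et en substituant t = 1, nous trouvons v = 21.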